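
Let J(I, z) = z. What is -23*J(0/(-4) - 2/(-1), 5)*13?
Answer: -1495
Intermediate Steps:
-23*J(0/(-4) - 2/(-1), 5)*13 = -23*5*13 = -115*13 = -1495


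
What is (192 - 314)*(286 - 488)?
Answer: 24644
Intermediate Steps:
(192 - 314)*(286 - 488) = -122*(-202) = 24644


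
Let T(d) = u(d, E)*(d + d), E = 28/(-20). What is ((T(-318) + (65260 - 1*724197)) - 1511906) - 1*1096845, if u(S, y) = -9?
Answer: -3261964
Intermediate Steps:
E = -7/5 (E = 28*(-1/20) = -7/5 ≈ -1.4000)
T(d) = -18*d (T(d) = -9*(d + d) = -18*d)
((T(-318) + (65260 - 1*724197)) - 1511906) - 1*1096845 = ((-18*(-318) + (65260 - 1*724197)) - 1511906) - 1*1096845 = ((5724 + (65260 - 724197)) - 1511906) - 1096845 = ((5724 - 658937) - 1511906) - 1096845 = (-653213 - 1511906) - 1096845 = -2165119 - 1096845 = -3261964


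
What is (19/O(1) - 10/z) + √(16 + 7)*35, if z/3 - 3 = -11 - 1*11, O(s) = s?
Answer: 1093/57 + 35*√23 ≈ 187.03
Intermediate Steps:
z = -57 (z = 9 + 3*(-11 - 1*11) = 9 + 3*(-11 - 11) = 9 + 3*(-22) = 9 - 66 = -57)
(19/O(1) - 10/z) + √(16 + 7)*35 = (19/1 - 10/(-57)) + √(16 + 7)*35 = (19*1 - 10*(-1/57)) + √23*35 = (19 + 10/57) + 35*√23 = 1093/57 + 35*√23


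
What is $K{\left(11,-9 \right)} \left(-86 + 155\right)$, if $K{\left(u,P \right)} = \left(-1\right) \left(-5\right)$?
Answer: $345$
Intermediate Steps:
$K{\left(u,P \right)} = 5$
$K{\left(11,-9 \right)} \left(-86 + 155\right) = 5 \left(-86 + 155\right) = 5 \cdot 69 = 345$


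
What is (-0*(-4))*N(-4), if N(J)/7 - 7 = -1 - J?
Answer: 0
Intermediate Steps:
N(J) = 42 - 7*J (N(J) = 49 + 7*(-1 - J) = 49 + (-7 - 7*J) = 42 - 7*J)
(-0*(-4))*N(-4) = (-0*(-4))*(42 - 7*(-4)) = (-8*0)*(42 + 28) = 0*70 = 0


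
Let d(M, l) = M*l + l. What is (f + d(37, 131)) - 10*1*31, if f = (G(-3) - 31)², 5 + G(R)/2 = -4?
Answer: 7069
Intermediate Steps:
d(M, l) = l + M*l
G(R) = -18 (G(R) = -10 + 2*(-4) = -10 - 8 = -18)
f = 2401 (f = (-18 - 31)² = (-49)² = 2401)
(f + d(37, 131)) - 10*1*31 = (2401 + 131*(1 + 37)) - 10*1*31 = (2401 + 131*38) - 10*31 = (2401 + 4978) - 310 = 7379 - 310 = 7069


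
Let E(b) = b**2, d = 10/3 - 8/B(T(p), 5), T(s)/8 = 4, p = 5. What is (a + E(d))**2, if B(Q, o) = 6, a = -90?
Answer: 7396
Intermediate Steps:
T(s) = 32 (T(s) = 8*4 = 32)
d = 2 (d = 10/3 - 8/6 = 10*(1/3) - 8*1/6 = 10/3 - 4/3 = 2)
(a + E(d))**2 = (-90 + 2**2)**2 = (-90 + 4)**2 = (-86)**2 = 7396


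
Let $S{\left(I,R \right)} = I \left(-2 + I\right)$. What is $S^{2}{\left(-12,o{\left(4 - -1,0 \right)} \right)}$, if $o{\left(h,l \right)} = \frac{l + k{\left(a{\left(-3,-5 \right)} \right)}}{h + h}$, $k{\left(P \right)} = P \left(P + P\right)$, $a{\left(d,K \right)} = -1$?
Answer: $28224$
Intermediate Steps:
$k{\left(P \right)} = 2 P^{2}$ ($k{\left(P \right)} = P 2 P = 2 P^{2}$)
$o{\left(h,l \right)} = \frac{2 + l}{2 h}$ ($o{\left(h,l \right)} = \frac{l + 2 \left(-1\right)^{2}}{h + h} = \frac{l + 2 \cdot 1}{2 h} = \left(l + 2\right) \frac{1}{2 h} = \left(2 + l\right) \frac{1}{2 h} = \frac{2 + l}{2 h}$)
$S^{2}{\left(-12,o{\left(4 - -1,0 \right)} \right)} = \left(- 12 \left(-2 - 12\right)\right)^{2} = \left(\left(-12\right) \left(-14\right)\right)^{2} = 168^{2} = 28224$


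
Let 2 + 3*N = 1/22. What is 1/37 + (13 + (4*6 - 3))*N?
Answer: -27014/1221 ≈ -22.124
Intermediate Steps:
N = -43/66 (N = -⅔ + (⅓)/22 = -⅔ + (⅓)*(1/22) = -⅔ + 1/66 = -43/66 ≈ -0.65152)
1/37 + (13 + (4*6 - 3))*N = 1/37 + (13 + (4*6 - 3))*(-43/66) = 1/37 + (13 + (24 - 3))*(-43/66) = 1/37 + (13 + 21)*(-43/66) = 1/37 + 34*(-43/66) = 1/37 - 731/33 = -27014/1221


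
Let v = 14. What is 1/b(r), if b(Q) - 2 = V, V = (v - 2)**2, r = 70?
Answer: 1/146 ≈ 0.0068493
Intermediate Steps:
V = 144 (V = (14 - 2)**2 = 12**2 = 144)
b(Q) = 146 (b(Q) = 2 + 144 = 146)
1/b(r) = 1/146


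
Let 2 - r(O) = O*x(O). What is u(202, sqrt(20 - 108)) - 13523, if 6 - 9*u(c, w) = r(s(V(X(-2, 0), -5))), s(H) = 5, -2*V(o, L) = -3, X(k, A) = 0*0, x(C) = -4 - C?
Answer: -121748/9 ≈ -13528.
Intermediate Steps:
X(k, A) = 0
V(o, L) = 3/2 (V(o, L) = -1/2*(-3) = 3/2)
r(O) = 2 - O*(-4 - O)
u(c, w) = -41/9 (u(c, w) = 2/3 - (2 + 5*(4 + 5))/9 = 2/3 - (2 + 5*9)/9 = 2/3 - (2 + 45)/9 = 2/3 - 1/9*47 = 2/3 - 47/9 = -41/9)
u(202, sqrt(20 - 108)) - 13523 = -41/9 - 13523 = -121748/9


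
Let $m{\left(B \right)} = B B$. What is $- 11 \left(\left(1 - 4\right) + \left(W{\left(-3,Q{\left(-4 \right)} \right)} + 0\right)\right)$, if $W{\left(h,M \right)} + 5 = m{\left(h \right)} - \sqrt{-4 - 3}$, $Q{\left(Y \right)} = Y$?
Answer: $-11 + 11 i \sqrt{7} \approx -11.0 + 29.103 i$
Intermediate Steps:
$m{\left(B \right)} = B^{2}$
$W{\left(h,M \right)} = -5 + h^{2} - i \sqrt{7}$ ($W{\left(h,M \right)} = -5 + \left(h^{2} - \sqrt{-4 - 3}\right) = -5 + \left(h^{2} - \sqrt{-7}\right) = -5 + \left(h^{2} - i \sqrt{7}\right) = -5 + h^{2} - i \sqrt{7}$)
$- 11 \left(\left(1 - 4\right) + \left(W{\left(-3,Q{\left(-4 \right)} \right)} + 0\right)\right) = - 11 \left(\left(1 - 4\right) - \left(5 - 9 + i \sqrt{7}\right)\right) = - 11 \left(\left(1 - 4\right) + \left(\left(-5 + 9 - i \sqrt{7}\right) + 0\right)\right) = - 11 \left(-3 + \left(\left(4 - i \sqrt{7}\right) + 0\right)\right) = - 11 \left(-3 + \left(4 - i \sqrt{7}\right)\right) = - 11 \left(1 - i \sqrt{7}\right) = -11 + 11 i \sqrt{7}$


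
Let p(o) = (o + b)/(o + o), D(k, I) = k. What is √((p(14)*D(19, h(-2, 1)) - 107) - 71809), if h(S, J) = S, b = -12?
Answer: I*√14095270/14 ≈ 268.17*I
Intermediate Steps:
p(o) = (-12 + o)/(2*o) (p(o) = (o - 12)/(o + o) = (-12 + o)/((2*o)) = (-12 + o)*(1/(2*o)) = (-12 + o)/(2*o))
√((p(14)*D(19, h(-2, 1)) - 107) - 71809) = √((((½)*(-12 + 14)/14)*19 - 107) - 71809) = √((((½)*(1/14)*2)*19 - 107) - 71809) = √(((1/14)*19 - 107) - 71809) = √((19/14 - 107) - 71809) = √(-1479/14 - 71809) = √(-1006805/14) = I*√14095270/14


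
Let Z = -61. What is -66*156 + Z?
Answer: -10357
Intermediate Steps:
-66*156 + Z = -66*156 - 61 = -10296 - 61 = -10357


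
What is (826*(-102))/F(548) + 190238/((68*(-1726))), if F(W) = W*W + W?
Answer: -2796748813/1471266564 ≈ -1.9009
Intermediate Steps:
F(W) = W + W² (F(W) = W² + W = W + W²)
(826*(-102))/F(548) + 190238/((68*(-1726))) = (826*(-102))/((548*(1 + 548))) + 190238/((68*(-1726))) = -84252/(548*549) + 190238/(-117368) = -84252/300852 + 190238*(-1/117368) = -84252*1/300852 - 95119/58684 = -7021/25071 - 95119/58684 = -2796748813/1471266564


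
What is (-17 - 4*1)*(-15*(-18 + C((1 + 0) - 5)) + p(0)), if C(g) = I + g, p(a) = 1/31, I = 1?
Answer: -205086/31 ≈ -6615.7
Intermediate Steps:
p(a) = 1/31
C(g) = 1 + g
(-17 - 4*1)*(-15*(-18 + C((1 + 0) - 5)) + p(0)) = (-17 - 4*1)*(-15*(-18 + (1 + ((1 + 0) - 5))) + 1/31) = (-17 - 4)*(-15*(-18 + (1 + (1 - 5))) + 1/31) = -21*(-15*(-18 + (1 - 4)) + 1/31) = -21*(-15*(-18 - 3) + 1/31) = -21*(-15*(-21) + 1/31) = -21*(315 + 1/31) = -21*9766/31 = -205086/31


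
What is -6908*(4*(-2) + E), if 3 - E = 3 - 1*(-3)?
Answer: 75988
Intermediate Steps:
E = -3 (E = 3 - (3 - 1*(-3)) = 3 - (3 + 3) = 3 - 1*6 = 3 - 6 = -3)
-6908*(4*(-2) + E) = -6908*(4*(-2) - 3) = -6908*(-8 - 3) = -6908*(-11) = 75988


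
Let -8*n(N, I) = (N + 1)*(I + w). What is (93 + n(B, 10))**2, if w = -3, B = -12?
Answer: 674041/64 ≈ 10532.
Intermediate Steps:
n(N, I) = -(1 + N)*(-3 + I)/8 (n(N, I) = -(N + 1)*(I - 3)/8 = -(1 + N)*(-3 + I)/8)
(93 + n(B, 10))**2 = (93 + (3/8 - 1/8*10 + (3/8)*(-12) - 1/8*10*(-12)))**2 = (93 + (3/8 - 5/4 - 9/2 + 15))**2 = (93 + 77/8)**2 = (821/8)**2 = 674041/64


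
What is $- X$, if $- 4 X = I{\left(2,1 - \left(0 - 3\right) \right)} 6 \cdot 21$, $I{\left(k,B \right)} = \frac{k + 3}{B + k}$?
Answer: $\frac{105}{4} \approx 26.25$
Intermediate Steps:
$I{\left(k,B \right)} = \frac{3 + k}{B + k}$
$X = - \frac{105}{4}$ ($X = - \frac{\frac{3 + 2}{\left(1 - \left(0 - 3\right)\right) + 2} \cdot 6 \cdot 21}{4} = - \frac{\frac{1}{\left(1 - -3\right) + 2} \cdot 5 \cdot 6 \cdot 21}{4} = - \frac{\frac{1}{\left(1 + 3\right) + 2} \cdot 5 \cdot 6 \cdot 21}{4} = - \frac{\frac{1}{4 + 2} \cdot 5 \cdot 6 \cdot 21}{4} = - \frac{\frac{1}{6} \cdot 5 \cdot 6 \cdot 21}{4} = - \frac{\frac{5}{6} \cdot 6 \cdot 21}{4} = - \frac{5 \cdot 21}{4} = \left(- \frac{1}{4}\right) 105 = - \frac{105}{4} \approx -26.25$)
$- X = \left(-1\right) \left(- \frac{105}{4}\right) = \frac{105}{4}$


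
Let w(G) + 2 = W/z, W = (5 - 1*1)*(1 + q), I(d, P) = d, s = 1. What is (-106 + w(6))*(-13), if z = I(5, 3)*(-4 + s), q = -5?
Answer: 20852/15 ≈ 1390.1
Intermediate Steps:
z = -15 (z = 5*(-4 + 1) = 5*(-3) = -15)
W = -16 (W = (5 - 1*1)*(1 - 5) = (5 - 1)*(-4) = 4*(-4) = -16)
w(G) = -14/15 (w(G) = -2 - 16/(-15) = -2 - 16*(-1/15) = -2 + 16/15 = -14/15)
(-106 + w(6))*(-13) = (-106 - 14/15)*(-13) = -1604/15*(-13) = 20852/15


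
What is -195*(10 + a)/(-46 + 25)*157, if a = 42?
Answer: 530660/7 ≈ 75809.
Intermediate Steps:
-195*(10 + a)/(-46 + 25)*157 = -195*(10 + 42)/(-46 + 25)*157 = -10140/(-21)*157 = -10140*(-1)/21*157 = -195*(-52/21)*157 = (3380/7)*157 = 530660/7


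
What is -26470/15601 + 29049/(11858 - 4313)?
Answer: 84492433/39236515 ≈ 2.1534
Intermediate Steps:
-26470/15601 + 29049/(11858 - 4313) = -26470*1/15601 + 29049/7545 = -26470/15601 + 29049*(1/7545) = -26470/15601 + 9683/2515 = 84492433/39236515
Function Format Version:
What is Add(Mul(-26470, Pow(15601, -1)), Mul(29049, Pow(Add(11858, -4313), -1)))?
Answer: Rational(84492433, 39236515) ≈ 2.1534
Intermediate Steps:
Add(Mul(-26470, Pow(15601, -1)), Mul(29049, Pow(Add(11858, -4313), -1))) = Add(Mul(-26470, Rational(1, 15601)), Mul(29049, Pow(7545, -1))) = Add(Rational(-26470, 15601), Mul(29049, Rational(1, 7545))) = Add(Rational(-26470, 15601), Rational(9683, 2515)) = Rational(84492433, 39236515)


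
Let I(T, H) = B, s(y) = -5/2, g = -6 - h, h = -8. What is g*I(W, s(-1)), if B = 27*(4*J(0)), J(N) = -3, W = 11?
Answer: -648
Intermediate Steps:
g = 2 (g = -6 - 1*(-8) = -6 + 8 = 2)
s(y) = -5/2 (s(y) = -5*½ = -5/2)
B = -324 (B = 27*(4*(-3)) = 27*(-12) = -324)
I(T, H) = -324
g*I(W, s(-1)) = 2*(-324) = -648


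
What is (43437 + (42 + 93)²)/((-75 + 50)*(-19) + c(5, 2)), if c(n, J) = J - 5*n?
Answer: 30831/226 ≈ 136.42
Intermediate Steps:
(43437 + (42 + 93)²)/((-75 + 50)*(-19) + c(5, 2)) = (43437 + (42 + 93)²)/((-75 + 50)*(-19) + (2 - 5*5)) = (43437 + 135²)/(-25*(-19) + (2 - 25)) = (43437 + 18225)/(475 - 23) = 61662/452 = 61662*(1/452) = 30831/226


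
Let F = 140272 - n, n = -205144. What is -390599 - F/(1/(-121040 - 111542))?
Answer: 80337153513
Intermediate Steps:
F = 345416 (F = 140272 - 1*(-205144) = 140272 + 205144 = 345416)
-390599 - F/(1/(-121040 - 111542)) = -390599 - 345416/(1/(-121040 - 111542)) = -390599 - 345416/(1/(-232582)) = -390599 - 345416/(-1/232582) = -390599 - 345416*(-232582) = -390599 - 1*(-80337544112) = -390599 + 80337544112 = 80337153513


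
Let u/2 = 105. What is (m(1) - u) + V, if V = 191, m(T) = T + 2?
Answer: -16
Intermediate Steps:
u = 210 (u = 2*105 = 210)
m(T) = 2 + T
(m(1) - u) + V = ((2 + 1) - 1*210) + 191 = (3 - 210) + 191 = -207 + 191 = -16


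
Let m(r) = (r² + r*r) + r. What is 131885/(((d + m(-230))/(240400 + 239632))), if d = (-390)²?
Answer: 904414576/3681 ≈ 2.4570e+5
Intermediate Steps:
d = 152100
m(r) = r + 2*r² (m(r) = (r² + r²) + r = 2*r² + r = r + 2*r²)
131885/(((d + m(-230))/(240400 + 239632))) = 131885/(((152100 - 230*(1 + 2*(-230)))/(240400 + 239632))) = 131885/(((152100 - 230*(1 - 460))/480032)) = 131885/(((152100 - 230*(-459))*(1/480032))) = 131885/(((152100 + 105570)*(1/480032))) = 131885/((257670*(1/480032))) = 131885/(18405/34288) = 131885*(34288/18405) = 904414576/3681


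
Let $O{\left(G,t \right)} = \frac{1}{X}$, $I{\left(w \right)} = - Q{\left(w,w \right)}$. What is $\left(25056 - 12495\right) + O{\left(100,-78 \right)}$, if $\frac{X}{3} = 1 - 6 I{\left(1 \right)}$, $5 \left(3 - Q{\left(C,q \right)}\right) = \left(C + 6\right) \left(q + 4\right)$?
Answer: $\frac{866708}{69} \approx 12561.0$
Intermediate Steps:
$Q{\left(C,q \right)} = 3 - \frac{\left(4 + q\right) \left(6 + C\right)}{5}$ ($Q{\left(C,q \right)} = 3 - \frac{\left(C + 6\right) \left(q + 4\right)}{5} = 3 - \frac{\left(6 + C\right) \left(4 + q\right)}{5} = 3 - \frac{\left(4 + q\right) \left(6 + C\right)}{5}$)
$I{\left(w \right)} = \frac{9}{5} + 2 w + \frac{w^{2}}{5}$ ($I{\left(w \right)} = - (- \frac{9}{5} - \frac{6 w}{5} - \frac{4 w}{5} - \frac{w w}{5}) = - (- \frac{9}{5} - \frac{6 w}{5} - \frac{4 w}{5} - \frac{w^{2}}{5}) = - (- \frac{9}{5} - 2 w - \frac{w^{2}}{5}) = \frac{9}{5} + 2 w + \frac{w^{2}}{5}$)
$X = -69$ ($X = 3 \left(1 - 6 \left(\frac{9}{5} + 2 \cdot 1 + \frac{1^{2}}{5}\right)\right) = 3 \left(1 - 6 \left(\frac{9}{5} + 2 + \frac{1}{5} \cdot 1\right)\right) = 3 \left(1 - 6 \left(\frac{9}{5} + 2 + \frac{1}{5}\right)\right) = 3 \left(1 - 24\right) = 3 \left(-23\right) = -69$)
$O{\left(G,t \right)} = - \frac{1}{69}$ ($O{\left(G,t \right)} = \frac{1}{-69} = - \frac{1}{69}$)
$\left(25056 - 12495\right) + O{\left(100,-78 \right)} = \left(25056 - 12495\right) - \frac{1}{69} = 12561 - \frac{1}{69} = \frac{866708}{69}$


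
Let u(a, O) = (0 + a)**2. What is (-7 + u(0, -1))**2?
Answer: 49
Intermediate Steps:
u(a, O) = a**2
(-7 + u(0, -1))**2 = (-7 + 0**2)**2 = (-7 + 0)**2 = (-7)**2 = 49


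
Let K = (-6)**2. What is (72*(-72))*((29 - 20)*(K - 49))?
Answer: 606528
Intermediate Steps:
K = 36
(72*(-72))*((29 - 20)*(K - 49)) = (72*(-72))*((29 - 20)*(36 - 49)) = -46656*(-13) = -5184*(-117) = 606528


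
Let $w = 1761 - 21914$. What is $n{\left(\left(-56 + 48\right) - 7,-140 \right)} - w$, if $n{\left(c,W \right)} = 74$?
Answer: $20227$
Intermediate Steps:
$w = -20153$
$n{\left(\left(-56 + 48\right) - 7,-140 \right)} - w = 74 - -20153 = 74 + 20153 = 20227$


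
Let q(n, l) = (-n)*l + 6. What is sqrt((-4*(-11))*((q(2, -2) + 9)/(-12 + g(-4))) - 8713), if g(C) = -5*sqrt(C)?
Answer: sqrt(-32574061 + 127490*I)/61 ≈ 0.1831 + 93.564*I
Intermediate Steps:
q(n, l) = 6 - l*n (q(n, l) = -l*n + 6 = 6 - l*n)
sqrt((-4*(-11))*((q(2, -2) + 9)/(-12 + g(-4))) - 8713) = sqrt((-4*(-11))*(((6 - 1*(-2)*2) + 9)/(-12 - 10*I)) - 8713) = sqrt(44*(((6 + 4) + 9)/(-12 - 10*I)) - 8713) = sqrt(44*((10 + 9)/(-12 - 10*I)) - 8713) = sqrt(44*(19*((-12 + 10*I)/244)) - 8713) = sqrt(44*(19*(-12 + 10*I)/244) - 8713) = sqrt(209*(-12 + 10*I)/61 - 8713) = sqrt(-8713 + 209*(-12 + 10*I)/61)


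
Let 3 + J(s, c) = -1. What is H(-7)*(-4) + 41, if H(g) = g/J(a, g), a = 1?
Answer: 34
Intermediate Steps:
J(s, c) = -4 (J(s, c) = -3 - 1 = -4)
H(g) = -g/4 (H(g) = g/(-4) = g*(-¼) = -g/4)
H(-7)*(-4) + 41 = -¼*(-7)*(-4) + 41 = (7/4)*(-4) + 41 = -7 + 41 = 34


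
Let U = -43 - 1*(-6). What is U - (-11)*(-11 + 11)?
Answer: -37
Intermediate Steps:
U = -37 (U = -43 + 6 = -37)
U - (-11)*(-11 + 11) = -37 - (-11)*(-11 + 11) = -37 - (-11)*0 = -37 - 1*0 = -37 + 0 = -37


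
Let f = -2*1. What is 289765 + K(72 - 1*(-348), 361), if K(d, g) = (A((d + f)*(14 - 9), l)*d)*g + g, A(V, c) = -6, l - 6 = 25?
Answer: -619594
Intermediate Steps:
l = 31 (l = 6 + 25 = 31)
f = -2
K(d, g) = g - 6*d*g (K(d, g) = (-6*d)*g + g = -6*d*g + g = g - 6*d*g)
289765 + K(72 - 1*(-348), 361) = 289765 + 361*(1 - 6*(72 - 1*(-348))) = 289765 + 361*(1 - 6*(72 + 348)) = 289765 + 361*(1 - 6*420) = 289765 + 361*(1 - 2520) = 289765 + 361*(-2519) = 289765 - 909359 = -619594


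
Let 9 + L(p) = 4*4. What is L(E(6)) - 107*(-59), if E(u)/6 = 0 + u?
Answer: 6320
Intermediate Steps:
E(u) = 6*u (E(u) = 6*(0 + u) = 6*u)
L(p) = 7 (L(p) = -9 + 4*4 = -9 + 16 = 7)
L(E(6)) - 107*(-59) = 7 - 107*(-59) = 7 + 6313 = 6320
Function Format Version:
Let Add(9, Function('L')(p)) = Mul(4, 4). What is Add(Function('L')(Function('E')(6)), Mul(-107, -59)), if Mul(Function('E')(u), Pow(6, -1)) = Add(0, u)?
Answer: 6320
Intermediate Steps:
Function('E')(u) = Mul(6, u) (Function('E')(u) = Mul(6, Add(0, u)) = Mul(6, u))
Function('L')(p) = 7 (Function('L')(p) = Add(-9, Mul(4, 4)) = Add(-9, 16) = 7)
Add(Function('L')(Function('E')(6)), Mul(-107, -59)) = Add(7, Mul(-107, -59)) = Add(7, 6313) = 6320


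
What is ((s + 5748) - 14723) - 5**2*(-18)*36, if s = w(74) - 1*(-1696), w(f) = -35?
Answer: 8886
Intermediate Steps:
s = 1661 (s = -35 - 1*(-1696) = -35 + 1696 = 1661)
((s + 5748) - 14723) - 5**2*(-18)*36 = ((1661 + 5748) - 14723) - 5**2*(-18)*36 = (7409 - 14723) - 25*(-18)*36 = -7314 - (-450)*36 = -7314 - 1*(-16200) = -7314 + 16200 = 8886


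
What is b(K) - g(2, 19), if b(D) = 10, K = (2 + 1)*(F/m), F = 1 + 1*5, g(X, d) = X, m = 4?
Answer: 8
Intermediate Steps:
F = 6 (F = 1 + 5 = 6)
K = 9/2 (K = (2 + 1)*(6/4) = 3*(6*(¼)) = 3*(3/2) = 9/2 ≈ 4.5000)
b(K) - g(2, 19) = 10 - 1*2 = 10 - 2 = 8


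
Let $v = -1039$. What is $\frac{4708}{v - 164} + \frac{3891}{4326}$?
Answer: $- \frac{5228645}{1734726} \approx -3.0141$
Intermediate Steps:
$\frac{4708}{v - 164} + \frac{3891}{4326} = \frac{4708}{-1039 - 164} + \frac{3891}{4326} = \frac{4708}{-1039 - 164} + 3891 \cdot \frac{1}{4326} = \frac{4708}{-1203} + \frac{1297}{1442} = 4708 \left(- \frac{1}{1203}\right) + \frac{1297}{1442} = - \frac{4708}{1203} + \frac{1297}{1442} = - \frac{5228645}{1734726}$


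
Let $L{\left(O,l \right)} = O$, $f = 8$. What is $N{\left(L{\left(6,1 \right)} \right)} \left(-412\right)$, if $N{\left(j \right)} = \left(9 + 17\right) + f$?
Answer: $-14008$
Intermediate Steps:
$N{\left(j \right)} = 34$ ($N{\left(j \right)} = \left(9 + 17\right) + 8 = 26 + 8 = 34$)
$N{\left(L{\left(6,1 \right)} \right)} \left(-412\right) = 34 \left(-412\right) = -14008$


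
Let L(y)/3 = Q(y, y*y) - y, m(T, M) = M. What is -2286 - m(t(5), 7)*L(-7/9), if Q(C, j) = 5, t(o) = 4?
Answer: -7222/3 ≈ -2407.3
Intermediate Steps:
L(y) = 15 - 3*y (L(y) = 3*(5 - y) = 15 - 3*y)
-2286 - m(t(5), 7)*L(-7/9) = -2286 - 7*(15 - (-21)/9) = -2286 - 7*(15 - 3*(-7/9)) = -2286 - 7*(15 + 7/3) = -2286 - 7*52/3 = -2286 - 1*364/3 = -2286 - 364/3 = -7222/3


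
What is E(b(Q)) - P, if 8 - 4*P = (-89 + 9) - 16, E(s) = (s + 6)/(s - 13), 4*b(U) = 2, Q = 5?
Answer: -663/25 ≈ -26.520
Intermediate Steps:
b(U) = ½ (b(U) = (¼)*2 = ½)
E(s) = (6 + s)/(-13 + s)
P = 26 (P = 2 - ((-89 + 9) - 16)/4 = 2 - (-80 - 16)/4 = 2 - ¼*(-96) = 2 + 24 = 26)
E(b(Q)) - P = (6 + ½)/(-13 + ½) - 1*26 = (13/2)/(-25/2) - 26 = -2/25*13/2 - 26 = -13/25 - 26 = -663/25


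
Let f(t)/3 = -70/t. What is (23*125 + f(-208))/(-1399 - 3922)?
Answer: -299105/553384 ≈ -0.54050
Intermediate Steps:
f(t) = -210/t (f(t) = 3*(-70/t) = -210/t)
(23*125 + f(-208))/(-1399 - 3922) = (23*125 - 210/(-208))/(-1399 - 3922) = (2875 - 210*(-1/208))/(-5321) = (2875 + 105/104)*(-1/5321) = (299105/104)*(-1/5321) = -299105/553384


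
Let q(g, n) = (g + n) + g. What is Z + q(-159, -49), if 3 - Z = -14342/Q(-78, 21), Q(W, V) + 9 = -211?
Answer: -47211/110 ≈ -429.19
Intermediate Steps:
q(g, n) = n + 2*g
Q(W, V) = -220 (Q(W, V) = -9 - 211 = -220)
Z = -6841/110 (Z = 3 - (-14342)/(-220) = 3 - (-14342)*(-1)/220 = 3 - 1*7171/110 = 3 - 7171/110 = -6841/110 ≈ -62.191)
Z + q(-159, -49) = -6841/110 + (-49 + 2*(-159)) = -6841/110 + (-49 - 318) = -6841/110 - 367 = -47211/110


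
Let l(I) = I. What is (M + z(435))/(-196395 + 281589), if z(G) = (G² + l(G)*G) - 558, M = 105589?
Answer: 483481/85194 ≈ 5.6751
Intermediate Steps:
z(G) = -558 + 2*G² (z(G) = (G² + G*G) - 558 = (G² + G²) - 558 = 2*G² - 558 = -558 + 2*G²)
(M + z(435))/(-196395 + 281589) = (105589 + (-558 + 2*435²))/(-196395 + 281589) = (105589 + (-558 + 2*189225))/85194 = (105589 + (-558 + 378450))*(1/85194) = (105589 + 377892)*(1/85194) = 483481*(1/85194) = 483481/85194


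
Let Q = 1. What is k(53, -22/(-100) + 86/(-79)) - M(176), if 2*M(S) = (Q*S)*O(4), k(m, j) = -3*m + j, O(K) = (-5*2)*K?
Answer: 13272519/3950 ≈ 3360.1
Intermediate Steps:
O(K) = -10*K
k(m, j) = j - 3*m
M(S) = -20*S (M(S) = ((1*S)*(-10*4))/2 = (S*(-40))/2 = (-40*S)/2 = -20*S)
k(53, -22/(-100) + 86/(-79)) - M(176) = ((-22/(-100) + 86/(-79)) - 3*53) - (-20)*176 = ((-22*(-1/100) + 86*(-1/79)) - 159) - 1*(-3520) = ((11/50 - 86/79) - 159) + 3520 = (-3431/3950 - 159) + 3520 = -631481/3950 + 3520 = 13272519/3950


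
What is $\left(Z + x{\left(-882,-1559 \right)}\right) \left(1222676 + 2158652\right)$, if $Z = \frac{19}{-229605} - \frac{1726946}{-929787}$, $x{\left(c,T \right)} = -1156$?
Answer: $- \frac{277709269394468573008}{71161248045} \approx -3.9025 \cdot 10^{9}$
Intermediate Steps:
$Z = \frac{132165923459}{71161248045}$ ($Z = 19 \left(- \frac{1}{229605}\right) - - \frac{1726946}{929787} = - \frac{19}{229605} + \frac{1726946}{929787} = \frac{132165923459}{71161248045} \approx 1.8573$)
$\left(Z + x{\left(-882,-1559 \right)}\right) \left(1222676 + 2158652\right) = \left(\frac{132165923459}{71161248045} - 1156\right) \left(1222676 + 2158652\right) = \left(- \frac{82130236816561}{71161248045}\right) 3381328 = - \frac{277709269394468573008}{71161248045}$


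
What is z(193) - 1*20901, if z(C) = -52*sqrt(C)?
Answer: -20901 - 52*sqrt(193) ≈ -21623.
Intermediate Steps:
z(193) - 1*20901 = -52*sqrt(193) - 1*20901 = -52*sqrt(193) - 20901 = -20901 - 52*sqrt(193)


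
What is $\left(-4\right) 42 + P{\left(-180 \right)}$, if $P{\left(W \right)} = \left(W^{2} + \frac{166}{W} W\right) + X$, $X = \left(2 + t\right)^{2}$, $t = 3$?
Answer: $32423$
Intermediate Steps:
$X = 25$ ($X = \left(2 + 3\right)^{2} = 5^{2} = 25$)
$P{\left(W \right)} = 191 + W^{2}$ ($P{\left(W \right)} = \left(W^{2} + \frac{166}{W} W\right) + 25 = \left(W^{2} + 166\right) + 25 = \left(166 + W^{2}\right) + 25 = 191 + W^{2}$)
$\left(-4\right) 42 + P{\left(-180 \right)} = \left(-4\right) 42 + \left(191 + \left(-180\right)^{2}\right) = -168 + \left(191 + 32400\right) = -168 + 32591 = 32423$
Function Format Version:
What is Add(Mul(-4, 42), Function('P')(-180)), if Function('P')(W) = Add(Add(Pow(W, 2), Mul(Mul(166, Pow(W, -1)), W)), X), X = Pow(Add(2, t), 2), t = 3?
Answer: 32423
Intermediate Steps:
X = 25 (X = Pow(Add(2, 3), 2) = Pow(5, 2) = 25)
Function('P')(W) = Add(191, Pow(W, 2)) (Function('P')(W) = Add(Add(Pow(W, 2), Mul(Mul(166, Pow(W, -1)), W)), 25) = Add(Add(Pow(W, 2), 166), 25) = Add(Add(166, Pow(W, 2)), 25) = Add(191, Pow(W, 2)))
Add(Mul(-4, 42), Function('P')(-180)) = Add(Mul(-4, 42), Add(191, Pow(-180, 2))) = Add(-168, Add(191, 32400)) = Add(-168, 32591) = 32423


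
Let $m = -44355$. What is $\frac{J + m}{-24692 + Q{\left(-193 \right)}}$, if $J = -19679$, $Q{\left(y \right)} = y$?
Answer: $\frac{64034}{24885} \approx 2.5732$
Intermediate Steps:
$\frac{J + m}{-24692 + Q{\left(-193 \right)}} = \frac{-19679 - 44355}{-24692 - 193} = - \frac{64034}{-24885} = \left(-64034\right) \left(- \frac{1}{24885}\right) = \frac{64034}{24885}$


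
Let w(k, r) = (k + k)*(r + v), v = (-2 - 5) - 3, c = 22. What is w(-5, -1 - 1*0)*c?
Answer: 2420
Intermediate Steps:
v = -10 (v = -7 - 3 = -10)
w(k, r) = 2*k*(-10 + r) (w(k, r) = (k + k)*(r - 10) = (2*k)*(-10 + r) = 2*k*(-10 + r))
w(-5, -1 - 1*0)*c = (2*(-5)*(-10 + (-1 - 1*0)))*22 = (2*(-5)*(-10 + (-1 + 0)))*22 = (2*(-5)*(-10 - 1))*22 = (2*(-5)*(-11))*22 = 110*22 = 2420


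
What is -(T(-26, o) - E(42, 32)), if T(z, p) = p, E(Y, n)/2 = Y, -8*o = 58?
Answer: 365/4 ≈ 91.250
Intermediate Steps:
o = -29/4 (o = -⅛*58 = -29/4 ≈ -7.2500)
E(Y, n) = 2*Y
-(T(-26, o) - E(42, 32)) = -(-29/4 - 2*42) = -(-29/4 - 1*84) = -(-29/4 - 84) = -1*(-365/4) = 365/4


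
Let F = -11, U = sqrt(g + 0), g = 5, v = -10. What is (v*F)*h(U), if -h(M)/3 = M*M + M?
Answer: -1650 - 330*sqrt(5) ≈ -2387.9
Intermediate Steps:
U = sqrt(5) (U = sqrt(5 + 0) = sqrt(5) ≈ 2.2361)
h(M) = -3*M - 3*M**2 (h(M) = -3*(M*M + M) = -3*(M**2 + M) = -3*(M + M**2) = -3*M - 3*M**2)
(v*F)*h(U) = (-10*(-11))*(-3*sqrt(5)*(1 + sqrt(5))) = 110*(-3*sqrt(5)*(1 + sqrt(5))) = -330*sqrt(5)*(1 + sqrt(5))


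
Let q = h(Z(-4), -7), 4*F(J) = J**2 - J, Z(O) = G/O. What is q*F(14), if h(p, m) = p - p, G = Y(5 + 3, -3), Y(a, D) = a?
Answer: 0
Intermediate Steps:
G = 8 (G = 5 + 3 = 8)
Z(O) = 8/O
F(J) = -J/4 + J**2/4 (F(J) = (J**2 - J)/4 = -J/4 + J**2/4)
h(p, m) = 0
q = 0
q*F(14) = 0*((1/4)*14*(-1 + 14)) = 0*((1/4)*14*13) = 0*(91/2) = 0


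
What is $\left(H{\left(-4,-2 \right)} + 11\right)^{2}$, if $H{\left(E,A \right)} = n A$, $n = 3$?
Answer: $25$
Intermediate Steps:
$H{\left(E,A \right)} = 3 A$
$\left(H{\left(-4,-2 \right)} + 11\right)^{2} = \left(3 \left(-2\right) + 11\right)^{2} = \left(-6 + 11\right)^{2} = 5^{2} = 25$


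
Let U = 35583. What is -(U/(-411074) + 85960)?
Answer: -35335885457/411074 ≈ -85960.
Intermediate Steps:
-(U/(-411074) + 85960) = -(35583/(-411074) + 85960) = -(35583*(-1/411074) + 85960) = -(-35583/411074 + 85960) = -1*35335885457/411074 = -35335885457/411074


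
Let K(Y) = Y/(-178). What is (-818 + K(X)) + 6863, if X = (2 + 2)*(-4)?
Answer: 538013/89 ≈ 6045.1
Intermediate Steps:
X = -16 (X = 4*(-4) = -16)
K(Y) = -Y/178 (K(Y) = Y*(-1/178) = -Y/178)
(-818 + K(X)) + 6863 = (-818 - 1/178*(-16)) + 6863 = (-818 + 8/89) + 6863 = -72794/89 + 6863 = 538013/89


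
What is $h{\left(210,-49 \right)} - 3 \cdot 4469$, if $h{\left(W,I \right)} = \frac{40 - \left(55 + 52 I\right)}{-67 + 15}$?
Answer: $- \frac{699697}{52} \approx -13456.0$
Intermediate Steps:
$h{\left(W,I \right)} = \frac{15}{52} + I$ ($h{\left(W,I \right)} = \frac{40 - \left(55 + 52 I\right)}{-52} = \left(-15 - 52 I\right) \left(- \frac{1}{52}\right) = \frac{15}{52} + I$)
$h{\left(210,-49 \right)} - 3 \cdot 4469 = \left(\frac{15}{52} - 49\right) - 3 \cdot 4469 = - \frac{2533}{52} - 13407 = - \frac{699697}{52}$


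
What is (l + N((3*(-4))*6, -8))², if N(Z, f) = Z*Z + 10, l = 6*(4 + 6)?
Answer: 27604516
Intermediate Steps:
l = 60 (l = 6*10 = 60)
N(Z, f) = 10 + Z² (N(Z, f) = Z² + 10 = 10 + Z²)
(l + N((3*(-4))*6, -8))² = (60 + (10 + ((3*(-4))*6)²))² = (60 + (10 + (-12*6)²))² = (60 + (10 + (-72)²))² = (60 + (10 + 5184))² = (60 + 5194)² = 5254² = 27604516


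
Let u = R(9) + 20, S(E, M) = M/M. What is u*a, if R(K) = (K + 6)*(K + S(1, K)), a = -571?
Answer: -97070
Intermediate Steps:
S(E, M) = 1
R(K) = (1 + K)*(6 + K) (R(K) = (K + 6)*(K + 1) = (6 + K)*(1 + K) = (1 + K)*(6 + K))
u = 170 (u = (6 + 9² + 7*9) + 20 = (6 + 81 + 63) + 20 = 150 + 20 = 170)
u*a = 170*(-571) = -97070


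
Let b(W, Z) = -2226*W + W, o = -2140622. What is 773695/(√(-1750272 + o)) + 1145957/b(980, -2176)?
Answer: -1145957/2180500 - 773695*I*√79406/555842 ≈ -0.52555 - 392.23*I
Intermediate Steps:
b(W, Z) = -2225*W
773695/(√(-1750272 + o)) + 1145957/b(980, -2176) = 773695/(√(-1750272 - 2140622)) + 1145957/((-2225*980)) = 773695/(√(-3890894)) + 1145957/(-2180500) = 773695/((7*I*√79406)) + 1145957*(-1/2180500) = 773695*(-I*√79406/555842) - 1145957/2180500 = -773695*I*√79406/555842 - 1145957/2180500 = -1145957/2180500 - 773695*I*√79406/555842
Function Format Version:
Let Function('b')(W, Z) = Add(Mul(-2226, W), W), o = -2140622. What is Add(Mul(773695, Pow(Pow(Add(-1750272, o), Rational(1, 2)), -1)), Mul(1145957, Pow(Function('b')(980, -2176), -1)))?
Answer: Add(Rational(-1145957, 2180500), Mul(Rational(-773695, 555842), I, Pow(79406, Rational(1, 2)))) ≈ Add(-0.52555, Mul(-392.23, I))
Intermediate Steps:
Function('b')(W, Z) = Mul(-2225, W)
Add(Mul(773695, Pow(Pow(Add(-1750272, o), Rational(1, 2)), -1)), Mul(1145957, Pow(Function('b')(980, -2176), -1))) = Add(Mul(773695, Pow(Pow(Add(-1750272, -2140622), Rational(1, 2)), -1)), Mul(1145957, Pow(Mul(-2225, 980), -1))) = Add(Mul(773695, Pow(Pow(-3890894, Rational(1, 2)), -1)), Mul(1145957, Pow(-2180500, -1))) = Add(Mul(773695, Pow(Mul(7, I, Pow(79406, Rational(1, 2))), -1)), Mul(1145957, Rational(-1, 2180500))) = Add(Mul(773695, Mul(Rational(-1, 555842), I, Pow(79406, Rational(1, 2)))), Rational(-1145957, 2180500)) = Add(Mul(Rational(-773695, 555842), I, Pow(79406, Rational(1, 2))), Rational(-1145957, 2180500)) = Add(Rational(-1145957, 2180500), Mul(Rational(-773695, 555842), I, Pow(79406, Rational(1, 2))))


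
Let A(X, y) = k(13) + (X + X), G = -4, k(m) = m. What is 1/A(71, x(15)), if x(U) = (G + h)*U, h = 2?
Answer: 1/155 ≈ 0.0064516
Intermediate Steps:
x(U) = -2*U (x(U) = (-4 + 2)*U = -2*U)
A(X, y) = 13 + 2*X (A(X, y) = 13 + (X + X) = 13 + 2*X)
1/A(71, x(15)) = 1/(13 + 2*71) = 1/(13 + 142) = 1/155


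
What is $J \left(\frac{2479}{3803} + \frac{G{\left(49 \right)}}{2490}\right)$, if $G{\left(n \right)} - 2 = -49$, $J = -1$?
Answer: $- \frac{5993969}{9469470} \approx -0.63298$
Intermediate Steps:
$G{\left(n \right)} = -47$ ($G{\left(n \right)} = 2 - 49 = -47$)
$J \left(\frac{2479}{3803} + \frac{G{\left(49 \right)}}{2490}\right) = - (\frac{2479}{3803} - \frac{47}{2490}) = \left(-1\right) \frac{5993969}{9469470} = - \frac{5993969}{9469470}$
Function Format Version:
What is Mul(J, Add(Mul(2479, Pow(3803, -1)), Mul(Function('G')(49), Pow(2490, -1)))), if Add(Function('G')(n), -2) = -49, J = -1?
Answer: Rational(-5993969, 9469470) ≈ -0.63298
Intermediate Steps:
Function('G')(n) = -47 (Function('G')(n) = Add(2, -49) = -47)
Mul(J, Add(Mul(2479, Pow(3803, -1)), Mul(Function('G')(49), Pow(2490, -1)))) = Mul(-1, Add(Mul(2479, Pow(3803, -1)), Mul(-47, Pow(2490, -1)))) = Mul(-1, Add(Mul(2479, Rational(1, 3803)), Mul(-47, Rational(1, 2490)))) = Mul(-1, Add(Rational(2479, 3803), Rational(-47, 2490))) = Mul(-1, Rational(5993969, 9469470)) = Rational(-5993969, 9469470)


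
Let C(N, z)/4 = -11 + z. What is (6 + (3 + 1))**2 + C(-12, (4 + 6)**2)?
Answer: 456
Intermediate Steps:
C(N, z) = -44 + 4*z (C(N, z) = 4*(-11 + z) = -44 + 4*z)
(6 + (3 + 1))**2 + C(-12, (4 + 6)**2) = (6 + (3 + 1))**2 + (-44 + 4*(4 + 6)**2) = (6 + 4)**2 + (-44 + 4*10**2) = 10**2 + (-44 + 4*100) = 100 + (-44 + 400) = 100 + 356 = 456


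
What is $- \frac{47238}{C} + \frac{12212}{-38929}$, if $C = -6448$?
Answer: $\frac{880092563}{125507096} \approx 7.0123$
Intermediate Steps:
$- \frac{47238}{C} + \frac{12212}{-38929} = - \frac{47238}{-6448} + \frac{12212}{-38929} = \left(-47238\right) \left(- \frac{1}{6448}\right) + 12212 \left(- \frac{1}{38929}\right) = \frac{23619}{3224} - \frac{12212}{38929} = \frac{880092563}{125507096}$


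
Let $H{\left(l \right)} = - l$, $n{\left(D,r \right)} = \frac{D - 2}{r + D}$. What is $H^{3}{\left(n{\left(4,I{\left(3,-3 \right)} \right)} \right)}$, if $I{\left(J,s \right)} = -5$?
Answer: $8$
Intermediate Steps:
$n{\left(D,r \right)} = \frac{-2 + D}{D + r}$
$H^{3}{\left(n{\left(4,I{\left(3,-3 \right)} \right)} \right)} = \left(- \frac{-2 + 4}{4 - 5}\right)^{3} = \left(- \frac{2}{-1}\right)^{3} = \left(- \left(-1\right) 2\right)^{3} = \left(\left(-1\right) \left(-2\right)\right)^{3} = 2^{3} = 8$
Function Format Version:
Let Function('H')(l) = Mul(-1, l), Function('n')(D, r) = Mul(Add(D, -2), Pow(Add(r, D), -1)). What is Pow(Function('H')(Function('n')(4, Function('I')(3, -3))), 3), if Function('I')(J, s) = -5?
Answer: 8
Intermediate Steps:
Function('n')(D, r) = Mul(Pow(Add(D, r), -1), Add(-2, D)) (Function('n')(D, r) = Mul(Add(-2, D), Pow(Add(D, r), -1)) = Mul(Pow(Add(D, r), -1), Add(-2, D)))
Pow(Function('H')(Function('n')(4, Function('I')(3, -3))), 3) = Pow(Mul(-1, Mul(Pow(Add(4, -5), -1), Add(-2, 4))), 3) = Pow(Mul(-1, Mul(Pow(-1, -1), 2)), 3) = Pow(Mul(-1, Mul(-1, 2)), 3) = Pow(Mul(-1, -2), 3) = Pow(2, 3) = 8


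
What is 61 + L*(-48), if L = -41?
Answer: 2029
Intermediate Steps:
61 + L*(-48) = 61 - 41*(-48) = 61 + 1968 = 2029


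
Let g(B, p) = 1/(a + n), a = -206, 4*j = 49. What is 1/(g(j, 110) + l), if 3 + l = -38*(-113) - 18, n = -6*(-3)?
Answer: 188/803323 ≈ 0.00023403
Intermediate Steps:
j = 49/4 (j = (¼)*49 = 49/4 ≈ 12.250)
n = 18
g(B, p) = -1/188 (g(B, p) = 1/(-206 + 18) = 1/(-188) = -1/188)
l = 4273 (l = -3 + (-38*(-113) - 18) = -3 + (4294 - 18) = -3 + 4276 = 4273)
1/(g(j, 110) + l) = 1/(-1/188 + 4273) = 1/(803323/188) = 188/803323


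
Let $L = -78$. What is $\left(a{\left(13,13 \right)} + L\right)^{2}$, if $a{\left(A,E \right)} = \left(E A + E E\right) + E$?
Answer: $74529$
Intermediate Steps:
$a{\left(A,E \right)} = E + E^{2} + A E$ ($a{\left(A,E \right)} = \left(A E + E^{2}\right) + E = \left(E^{2} + A E\right) + E = E + E^{2} + A E$)
$\left(a{\left(13,13 \right)} + L\right)^{2} = \left(13 \left(1 + 13 + 13\right) - 78\right)^{2} = \left(13 \cdot 27 - 78\right)^{2} = \left(351 - 78\right)^{2} = 273^{2} = 74529$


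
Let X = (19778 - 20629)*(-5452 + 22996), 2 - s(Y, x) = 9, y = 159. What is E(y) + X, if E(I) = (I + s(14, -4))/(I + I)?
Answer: -2373861020/159 ≈ -1.4930e+7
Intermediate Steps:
s(Y, x) = -7 (s(Y, x) = 2 - 1*9 = 2 - 9 = -7)
E(I) = (-7 + I)/(2*I) (E(I) = (I - 7)/(I + I) = (-7 + I)/((2*I)) = (-7 + I)*(1/(2*I)) = (-7 + I)/(2*I))
X = -14929944 (X = -851*17544 = -14929944)
E(y) + X = (½)*(-7 + 159)/159 - 14929944 = (½)*(1/159)*152 - 14929944 = 76/159 - 14929944 = -2373861020/159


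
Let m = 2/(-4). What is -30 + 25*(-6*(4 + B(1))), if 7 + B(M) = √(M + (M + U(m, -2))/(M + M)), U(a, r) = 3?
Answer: 420 - 150*√3 ≈ 160.19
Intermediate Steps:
m = -½ (m = 2*(-¼) = -½ ≈ -0.50000)
B(M) = -7 + √(M + (3 + M)/(2*M)) (B(M) = -7 + √(M + (M + 3)/(M + M)) = -7 + √(M + (3 + M)/((2*M))) = -7 + √(M + (3 + M)*(1/(2*M))) = -7 + √(M + (3 + M)/(2*M)))
-30 + 25*(-6*(4 + B(1))) = -30 + 25*(-6*(4 + (-7 + √(2 + 4*1 + 6/1)/2))) = -30 + 25*(-6*(4 + (-7 + √(2 + 4 + 6*1)/2))) = -30 + 25*(-6*(4 + (-7 + √(2 + 4 + 6)/2))) = -30 + 25*(-6*(4 + (-7 + √12/2))) = -30 + 25*(-6*(4 + (-7 + (2*√3)/2))) = -30 + 25*(-6*(4 + (-7 + √3))) = -30 + 25*(-6*(-3 + √3)) = -30 + 25*(18 - 6*√3) = -30 + (450 - 150*√3) = 420 - 150*√3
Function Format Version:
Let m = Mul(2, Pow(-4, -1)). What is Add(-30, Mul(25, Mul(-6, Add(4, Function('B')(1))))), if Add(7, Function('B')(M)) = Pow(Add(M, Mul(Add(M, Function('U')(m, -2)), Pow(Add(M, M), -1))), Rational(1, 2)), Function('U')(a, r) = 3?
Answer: Add(420, Mul(-150, Pow(3, Rational(1, 2)))) ≈ 160.19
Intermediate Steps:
m = Rational(-1, 2) (m = Mul(2, Rational(-1, 4)) = Rational(-1, 2) ≈ -0.50000)
Function('B')(M) = Add(-7, Pow(Add(M, Mul(Rational(1, 2), Pow(M, -1), Add(3, M))), Rational(1, 2))) (Function('B')(M) = Add(-7, Pow(Add(M, Mul(Add(M, 3), Pow(Add(M, M), -1))), Rational(1, 2))) = Add(-7, Pow(Add(M, Mul(Add(3, M), Pow(Mul(2, M), -1))), Rational(1, 2))) = Add(-7, Pow(Add(M, Mul(Add(3, M), Mul(Rational(1, 2), Pow(M, -1)))), Rational(1, 2))) = Add(-7, Pow(Add(M, Mul(Rational(1, 2), Pow(M, -1), Add(3, M))), Rational(1, 2))))
Add(-30, Mul(25, Mul(-6, Add(4, Function('B')(1))))) = Add(-30, Mul(25, Mul(-6, Add(4, Add(-7, Mul(Rational(1, 2), Pow(Add(2, Mul(4, 1), Mul(6, Pow(1, -1))), Rational(1, 2)))))))) = Add(-30, Mul(25, Mul(-6, Add(4, Add(-7, Mul(Rational(1, 2), Pow(Add(2, 4, Mul(6, 1)), Rational(1, 2)))))))) = Add(-30, Mul(25, Mul(-6, Add(4, Add(-7, Mul(Rational(1, 2), Pow(Add(2, 4, 6), Rational(1, 2)))))))) = Add(-30, Mul(25, Mul(-6, Add(4, Add(-7, Mul(Rational(1, 2), Pow(12, Rational(1, 2)))))))) = Add(-30, Mul(25, Mul(-6, Add(4, Add(-7, Mul(Rational(1, 2), Mul(2, Pow(3, Rational(1, 2))))))))) = Add(-30, Mul(25, Mul(-6, Add(4, Add(-7, Pow(3, Rational(1, 2))))))) = Add(-30, Mul(25, Mul(-6, Add(-3, Pow(3, Rational(1, 2)))))) = Add(-30, Mul(25, Add(18, Mul(-6, Pow(3, Rational(1, 2)))))) = Add(-30, Add(450, Mul(-150, Pow(3, Rational(1, 2))))) = Add(420, Mul(-150, Pow(3, Rational(1, 2))))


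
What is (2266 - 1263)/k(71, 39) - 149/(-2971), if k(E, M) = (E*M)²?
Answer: 1145416702/22779729531 ≈ 0.050282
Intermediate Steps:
k(E, M) = E²*M²
(2266 - 1263)/k(71, 39) - 149/(-2971) = (2266 - 1263)/((71²*39²)) - 149/(-2971) = 1003/((5041*1521)) - 149*(-1/2971) = 1003/7667361 + 149/2971 = 1145416702/22779729531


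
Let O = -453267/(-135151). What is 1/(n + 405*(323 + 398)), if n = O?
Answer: 135151/39465221022 ≈ 3.4246e-6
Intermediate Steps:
O = 453267/135151 (O = -453267*(-1/135151) = 453267/135151 ≈ 3.3538)
n = 453267/135151 ≈ 3.3538
1/(n + 405*(323 + 398)) = 1/(453267/135151 + 405*(323 + 398)) = 1/(453267/135151 + 405*721) = 1/(453267/135151 + 292005) = 1/(39465221022/135151) = 135151/39465221022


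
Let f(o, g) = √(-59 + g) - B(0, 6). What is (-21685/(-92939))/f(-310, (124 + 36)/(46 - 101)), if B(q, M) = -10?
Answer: 216850/15047669 - 21685*I*√7491/165524359 ≈ 0.014411 - 0.011339*I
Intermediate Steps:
f(o, g) = 10 + √(-59 + g) (f(o, g) = √(-59 + g) - 1*(-10) = √(-59 + g) + 10 = 10 + √(-59 + g))
(-21685/(-92939))/f(-310, (124 + 36)/(46 - 101)) = (-21685/(-92939))/(10 + √(-59 + (124 + 36)/(46 - 101))) = (-21685*(-1/92939))/(10 + √(-59 + 160/(-55))) = 21685/(92939*(10 + √(-59 + 160*(-1/55)))) = 21685/(92939*(10 + √(-59 - 32/11))) = 21685/(92939*(10 + √(-681/11))) = 21685/(92939*(10 + I*√7491/11))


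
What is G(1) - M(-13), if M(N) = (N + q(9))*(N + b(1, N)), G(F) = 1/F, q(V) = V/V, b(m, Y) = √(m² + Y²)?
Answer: -155 + 12*√170 ≈ 1.4609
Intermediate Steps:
b(m, Y) = √(Y² + m²)
q(V) = 1
M(N) = (1 + N)*(N + √(1 + N²)) (M(N) = (N + 1)*(N + √(N² + 1²)) = (1 + N)*(N + √(N² + 1)) = (1 + N)*(N + √(1 + N²)))
G(1) - M(-13) = 1/1 - (-13 + (-13)² + √(1 + (-13)²) - 13*√(1 + (-13)²)) = 1 - (-13 + 169 + √(1 + 169) - 13*√(1 + 169)) = 1 - (-13 + 169 + √170 - 13*√170) = 1 - (156 - 12*√170) = 1 + (-156 + 12*√170) = -155 + 12*√170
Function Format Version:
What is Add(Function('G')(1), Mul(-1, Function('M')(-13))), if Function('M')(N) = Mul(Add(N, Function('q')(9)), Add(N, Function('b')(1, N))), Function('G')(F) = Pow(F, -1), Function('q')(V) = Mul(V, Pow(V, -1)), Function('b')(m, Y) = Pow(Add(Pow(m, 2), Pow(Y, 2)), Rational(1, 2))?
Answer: Add(-155, Mul(12, Pow(170, Rational(1, 2)))) ≈ 1.4609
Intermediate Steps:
Function('b')(m, Y) = Pow(Add(Pow(Y, 2), Pow(m, 2)), Rational(1, 2))
Function('q')(V) = 1
Function('M')(N) = Mul(Add(1, N), Add(N, Pow(Add(1, Pow(N, 2)), Rational(1, 2)))) (Function('M')(N) = Mul(Add(N, 1), Add(N, Pow(Add(Pow(N, 2), Pow(1, 2)), Rational(1, 2)))) = Mul(Add(1, N), Add(N, Pow(Add(Pow(N, 2), 1), Rational(1, 2)))) = Mul(Add(1, N), Add(N, Pow(Add(1, Pow(N, 2)), Rational(1, 2)))))
Add(Function('G')(1), Mul(-1, Function('M')(-13))) = Add(Pow(1, -1), Mul(-1, Add(-13, Pow(-13, 2), Pow(Add(1, Pow(-13, 2)), Rational(1, 2)), Mul(-13, Pow(Add(1, Pow(-13, 2)), Rational(1, 2)))))) = Add(1, Mul(-1, Add(-13, 169, Pow(Add(1, 169), Rational(1, 2)), Mul(-13, Pow(Add(1, 169), Rational(1, 2)))))) = Add(1, Mul(-1, Add(-13, 169, Pow(170, Rational(1, 2)), Mul(-13, Pow(170, Rational(1, 2)))))) = Add(1, Mul(-1, Add(156, Mul(-12, Pow(170, Rational(1, 2)))))) = Add(1, Add(-156, Mul(12, Pow(170, Rational(1, 2))))) = Add(-155, Mul(12, Pow(170, Rational(1, 2))))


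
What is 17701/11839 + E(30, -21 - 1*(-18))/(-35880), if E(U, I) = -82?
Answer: 318041339/212391660 ≈ 1.4974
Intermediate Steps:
17701/11839 + E(30, -21 - 1*(-18))/(-35880) = 17701/11839 - 82/(-35880) = 17701*(1/11839) - 82*(-1/35880) = 17701/11839 + 41/17940 = 318041339/212391660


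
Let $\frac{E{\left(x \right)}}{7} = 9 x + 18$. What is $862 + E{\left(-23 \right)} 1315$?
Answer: $-1738883$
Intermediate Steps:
$E{\left(x \right)} = 126 + 63 x$ ($E{\left(x \right)} = 7 \left(9 x + 18\right) = 7 \left(18 + 9 x\right) = 126 + 63 x$)
$862 + E{\left(-23 \right)} 1315 = 862 + \left(126 + 63 \left(-23\right)\right) 1315 = 862 + \left(126 - 1449\right) 1315 = 862 - 1739745 = -1738883$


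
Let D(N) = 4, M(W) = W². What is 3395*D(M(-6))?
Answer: 13580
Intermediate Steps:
3395*D(M(-6)) = 3395*4 = 13580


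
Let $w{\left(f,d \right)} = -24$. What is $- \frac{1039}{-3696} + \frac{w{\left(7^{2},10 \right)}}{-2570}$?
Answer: $\frac{1379467}{4749360} \approx 0.29045$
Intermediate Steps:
$- \frac{1039}{-3696} + \frac{w{\left(7^{2},10 \right)}}{-2570} = - \frac{1039}{-3696} - \frac{24}{-2570} = \left(-1039\right) \left(- \frac{1}{3696}\right) - - \frac{12}{1285} = \frac{1039}{3696} + \frac{12}{1285} = \frac{1379467}{4749360}$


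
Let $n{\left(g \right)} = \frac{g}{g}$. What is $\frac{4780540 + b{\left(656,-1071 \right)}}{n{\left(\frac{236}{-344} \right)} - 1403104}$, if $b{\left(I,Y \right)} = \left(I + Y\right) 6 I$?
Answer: $- \frac{3147100}{1403103} \approx -2.243$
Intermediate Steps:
$b{\left(I,Y \right)} = I \left(6 I + 6 Y\right)$ ($b{\left(I,Y \right)} = \left(6 I + 6 Y\right) I = I \left(6 I + 6 Y\right)$)
$n{\left(g \right)} = 1$
$\frac{4780540 + b{\left(656,-1071 \right)}}{n{\left(\frac{236}{-344} \right)} - 1403104} = \frac{4780540 + 6 \cdot 656 \left(656 - 1071\right)}{1 - 1403104} = \frac{4780540 + 6 \cdot 656 \left(-415\right)}{-1403103} = \left(4780540 - 1633440\right) \left(- \frac{1}{1403103}\right) = 3147100 \left(- \frac{1}{1403103}\right) = - \frac{3147100}{1403103}$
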